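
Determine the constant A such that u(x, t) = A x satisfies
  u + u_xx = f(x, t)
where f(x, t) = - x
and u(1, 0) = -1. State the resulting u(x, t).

Substitute the ansatz u = A x into the left-hand side.
Derivatives of the ansatz:
  u_xx = 0
Term by term:
  u = A x
  u_xx = 0
So the left-hand side equals
  A x
This must equal f(x, t) = - x identically.
Matching coefficients of the independent functions:
  [x]:  A = -1
Solving: A = -1.
Check against the point condition:
  u(1, 0) = -1  ⟹  A = -1  ✓
Hence u(x, t) = - x.

Answer: u(x, t) = - x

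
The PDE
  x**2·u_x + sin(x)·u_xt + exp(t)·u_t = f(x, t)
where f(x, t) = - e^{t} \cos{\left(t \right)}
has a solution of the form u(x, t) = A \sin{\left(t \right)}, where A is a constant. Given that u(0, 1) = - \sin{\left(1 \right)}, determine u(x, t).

Substitute the ansatz u = A \sin{\left(t \right)} into the left-hand side.
Derivatives of the ansatz:
  u_x = 0
  u_xt = 0
  u_t = A \cos{\left(t \right)}
Term by term:
  x**2·u_x = 0
  sin(x)·u_xt = 0
  exp(t)·u_t = A e^{t} \cos{\left(t \right)}
So the left-hand side equals
  A e^{t} \cos{\left(t \right)}
This must equal f(x, t) = - e^{t} \cos{\left(t \right)} identically.
Matching coefficients of the independent functions:
  [e^{t} \cos{\left(t \right)}]:  A = -1
Solving: A = -1.
Check against the point condition:
  u(0, 1) = - \sin{\left(1 \right)}  ⟹  A \sin{\left(1 \right)} = - \sin{\left(1 \right)}  ✓
Hence u(x, t) = - \sin{\left(t \right)}.

Answer: u(x, t) = - \sin{\left(t \right)}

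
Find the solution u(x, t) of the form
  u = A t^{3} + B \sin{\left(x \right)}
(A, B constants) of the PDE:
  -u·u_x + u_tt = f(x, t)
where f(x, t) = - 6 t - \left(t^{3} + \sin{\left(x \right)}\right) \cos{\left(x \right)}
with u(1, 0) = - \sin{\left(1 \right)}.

Answer: u(x, t) = - t^{3} - \sin{\left(x \right)}

Derivation:
Substitute the ansatz u = A t^{3} + B \sin{\left(x \right)} into the left-hand side.
Derivatives of the ansatz:
  u_x = B \cos{\left(x \right)}
  u_tt = 6 A t
Term by term:
  -u·u_x = - A B t^{3} \cos{\left(x \right)} - B^{2} \sin{\left(x \right)} \cos{\left(x \right)}
  u_tt = 6 A t
So the left-hand side equals
  - A B t^{3} \cos{\left(x \right)} + 6 A t - B^{2} \sin{\left(x \right)} \cos{\left(x \right)}
This must equal f(x, t) identically; expanded, f = - t^{3} \cos{\left(x \right)} - 6 t - \sin{\left(x \right)} \cos{\left(x \right)}.
Matching coefficients of the independent functions:
  [t]:  6 A = -6
  [t^{3} \cos{\left(x \right)}]:  - A B = -1
  [\sin{\left(x \right)} \cos{\left(x \right)}]:  - B^{2} = -1
Solving: A = -1, B = -1.
Check against the point condition:
  u(1, 0) = - \sin{\left(1 \right)}  ⟹  B \sin{\left(1 \right)} = - \sin{\left(1 \right)}  ✓
Hence u(x, t) = - t^{3} - \sin{\left(x \right)}.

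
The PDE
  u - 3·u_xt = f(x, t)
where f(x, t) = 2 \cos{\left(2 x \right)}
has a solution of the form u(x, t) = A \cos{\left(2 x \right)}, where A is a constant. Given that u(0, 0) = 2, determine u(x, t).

Substitute the ansatz u = A \cos{\left(2 x \right)} into the left-hand side.
Derivatives of the ansatz:
  u_xt = 0
Term by term:
  u = A \cos{\left(2 x \right)}
  -3·u_xt = 0
So the left-hand side equals
  A \cos{\left(2 x \right)}
This must equal f(x, t) = 2 \cos{\left(2 x \right)} identically.
Matching coefficients of the independent functions:
  [\cos{\left(2 x \right)}]:  A = 2
Solving: A = 2.
Check against the point condition:
  u(0, 0) = 2  ⟹  A = 2  ✓
Hence u(x, t) = 2 \cos{\left(2 x \right)}.

Answer: u(x, t) = 2 \cos{\left(2 x \right)}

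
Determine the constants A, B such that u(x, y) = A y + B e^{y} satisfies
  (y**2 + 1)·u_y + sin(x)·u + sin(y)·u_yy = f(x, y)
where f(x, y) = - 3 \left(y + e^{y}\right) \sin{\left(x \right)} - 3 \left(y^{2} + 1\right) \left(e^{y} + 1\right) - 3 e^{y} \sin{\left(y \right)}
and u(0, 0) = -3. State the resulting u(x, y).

Answer: u(x, y) = - 3 y - 3 e^{y}

Derivation:
Substitute the ansatz u = A y + B e^{y} into the left-hand side.
Derivatives of the ansatz:
  u_y = A + B e^{y}
  u_yy = B e^{y}
Term by term:
  (y**2 + 1)·u_y = A y^{2} + A + B y^{2} e^{y} + B e^{y}
  sin(x)·u = A y \sin{\left(x \right)} + B e^{y} \sin{\left(x \right)}
  sin(y)·u_yy = B e^{y} \sin{\left(y \right)}
So the left-hand side equals
  A y^{2} + A y \sin{\left(x \right)} + A + B y^{2} e^{y} + B e^{y} \sin{\left(x \right)} + B e^{y} \sin{\left(y \right)} + B e^{y}
This must equal f(x, y) identically; expanded, f = - 3 y^{2} e^{y} - 3 y^{2} - 3 y \sin{\left(x \right)} - 3 e^{y} \sin{\left(x \right)} - 3 e^{y} \sin{\left(y \right)} - 3 e^{y} - 3.
Matching coefficients of the independent functions:
  [constant term, y^{2}, y \sin{\left(x \right)}]:  A = -3
  [y^{2} e^{y}, e^{y} \sin{\left(x \right)}, e^{y} \sin{\left(y \right)}, e^{y}]:  B = -3
Solving: A = -3, B = -3.
Check against the point condition:
  u(0, 0) = -3  ⟹  B = -3  ✓
Hence u(x, y) = - 3 y - 3 e^{y}.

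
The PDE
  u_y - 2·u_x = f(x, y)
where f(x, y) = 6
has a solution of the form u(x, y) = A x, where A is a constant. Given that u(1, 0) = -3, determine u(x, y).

Substitute the ansatz u = A x into the left-hand side.
Derivatives of the ansatz:
  u_y = 0
  u_x = A
Term by term:
  u_y = 0
  -2·u_x = - 2 A
So the left-hand side equals
  - 2 A
This must equal f(x, y) = 6 identically.
Matching coefficients of the independent functions:
  [constant term]:  - 2 A = 6
Solving: A = -3.
Check against the point condition:
  u(1, 0) = -3  ⟹  A = -3  ✓
Hence u(x, y) = - 3 x.

Answer: u(x, y) = - 3 x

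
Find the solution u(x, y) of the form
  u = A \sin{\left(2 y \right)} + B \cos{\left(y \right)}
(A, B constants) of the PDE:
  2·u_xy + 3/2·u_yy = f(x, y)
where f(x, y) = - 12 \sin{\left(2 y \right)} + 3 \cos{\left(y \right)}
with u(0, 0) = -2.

Substitute the ansatz u = A \sin{\left(2 y \right)} + B \cos{\left(y \right)} into the left-hand side.
Derivatives of the ansatz:
  u_xy = 0
  u_yy = - 4 A \sin{\left(2 y \right)} - B \cos{\left(y \right)}
Term by term:
  2·u_xy = 0
  3/2·u_yy = - 6 A \sin{\left(2 y \right)} - \frac{3 B \cos{\left(y \right)}}{2}
So the left-hand side equals
  - 6 A \sin{\left(2 y \right)} - \frac{3 B \cos{\left(y \right)}}{2}
This must equal f(x, y) = - 12 \sin{\left(2 y \right)} + 3 \cos{\left(y \right)} identically.
Matching coefficients of the independent functions:
  [\sin{\left(2 y \right)}]:  - 6 A = -12
  [\cos{\left(y \right)}]:  - \frac{3 B}{2} = 3
Solving: A = 2, B = -2.
Check against the point condition:
  u(0, 0) = -2  ⟹  B = -2  ✓
Hence u(x, y) = 2 \sin{\left(2 y \right)} - 2 \cos{\left(y \right)}.

Answer: u(x, y) = 2 \sin{\left(2 y \right)} - 2 \cos{\left(y \right)}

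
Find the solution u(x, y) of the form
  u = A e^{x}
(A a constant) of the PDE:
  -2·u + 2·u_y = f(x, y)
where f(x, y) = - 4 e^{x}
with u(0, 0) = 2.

Answer: u(x, y) = 2 e^{x}

Derivation:
Substitute the ansatz u = A e^{x} into the left-hand side.
Derivatives of the ansatz:
  u_y = 0
Term by term:
  -2·u = - 2 A e^{x}
  2·u_y = 0
So the left-hand side equals
  - 2 A e^{x}
This must equal f(x, y) = - 4 e^{x} identically.
Matching coefficients of the independent functions:
  [e^{x}]:  - 2 A = -4
Solving: A = 2.
Check against the point condition:
  u(0, 0) = 2  ⟹  A = 2  ✓
Hence u(x, y) = 2 e^{x}.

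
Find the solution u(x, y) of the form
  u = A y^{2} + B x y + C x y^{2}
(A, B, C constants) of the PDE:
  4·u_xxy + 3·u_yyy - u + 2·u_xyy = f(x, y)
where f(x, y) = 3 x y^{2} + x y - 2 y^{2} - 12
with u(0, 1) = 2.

Substitute the ansatz u = A y^{2} + B x y + C x y^{2} into the left-hand side.
Derivatives of the ansatz:
  u_xxy = 0
  u_yyy = 0
  u_xyy = 2 C
Term by term:
  4·u_xxy = 0
  3·u_yyy = 0
  -u = - A y^{2} - B x y - C x y^{2}
  2·u_xyy = 4 C
So the left-hand side equals
  - A y^{2} - B x y - C x y^{2} + 4 C
This must equal f(x, y) = 3 x y^{2} + x y - 2 y^{2} - 12 identically.
Matching coefficients of the independent functions:
  [constant term]:  4 C = -12
  [y^{2}]:  - A = -2
  [x y]:  - B = 1
  [x y^{2}]:  - C = 3
Solving: A = 2, B = -1, C = -3.
Check against the point condition:
  u(0, 1) = 2  ⟹  A = 2  ✓
Hence u(x, y) = - 3 x y^{2} - x y + 2 y^{2}.

Answer: u(x, y) = - 3 x y^{2} - x y + 2 y^{2}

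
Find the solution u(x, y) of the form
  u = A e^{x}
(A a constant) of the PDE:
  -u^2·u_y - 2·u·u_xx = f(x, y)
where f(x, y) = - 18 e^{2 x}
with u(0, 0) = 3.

Answer: u(x, y) = 3 e^{x}

Derivation:
Substitute the ansatz u = A e^{x} into the left-hand side.
Derivatives of the ansatz:
  u_y = 0
  u_xx = A e^{x}
Term by term:
  -u^2·u_y = 0
  -2·u·u_xx = - 2 A^{2} e^{2 x}
So the left-hand side equals
  - 2 A^{2} e^{2 x}
This must equal f(x, y) = - 18 e^{2 x} identically.
Matching coefficients of the independent functions:
  [e^{2 x}]:  - 2 A^{2} = -18
These equations allow (A) = (-3) or (3).
Impose the point condition(s):
  u(0, 0) = 3  ⟹  A = 3
Only A = 3 satisfies everything.
Hence u(x, y) = 3 e^{x}.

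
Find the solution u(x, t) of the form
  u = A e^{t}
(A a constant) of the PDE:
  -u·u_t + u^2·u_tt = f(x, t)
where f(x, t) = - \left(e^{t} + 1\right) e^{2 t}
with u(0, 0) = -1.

Substitute the ansatz u = A e^{t} into the left-hand side.
Derivatives of the ansatz:
  u_t = A e^{t}
  u_tt = A e^{t}
Term by term:
  -u·u_t = - A^{2} e^{2 t}
  u^2·u_tt = A^{3} e^{3 t}
So the left-hand side equals
  A^{3} e^{3 t} - A^{2} e^{2 t}
This must equal f(x, t) identically; expanded, f = - e^{3 t} - e^{2 t}.
Matching coefficients of the independent functions:
  [e^{2 t}]:  - A^{2} = -1
  [e^{3 t}]:  A^{3} = -1
Solving: A = -1.
Check against the point condition:
  u(0, 0) = -1  ⟹  A = -1  ✓
Hence u(x, t) = - e^{t}.

Answer: u(x, t) = - e^{t}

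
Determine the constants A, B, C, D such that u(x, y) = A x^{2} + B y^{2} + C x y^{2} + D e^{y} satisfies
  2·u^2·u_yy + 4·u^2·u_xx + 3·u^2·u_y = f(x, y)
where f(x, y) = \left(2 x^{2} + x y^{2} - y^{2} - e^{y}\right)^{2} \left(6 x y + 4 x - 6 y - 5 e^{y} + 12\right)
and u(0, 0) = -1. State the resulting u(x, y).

Substitute the ansatz u = A x^{2} + B y^{2} + C x y^{2} + D e^{y} into the left-hand side.
Derivatives of the ansatz:
  u_yy = 2 B + 2 C x + D e^{y}
  u_xx = 2 A
  u_y = 2 B y + 2 C x y + D e^{y}
Term by term:
  2·u^2·u_yy = 4 A^{2} B x^{4} + 4 A^{2} C x^{5} + 2 A^{2} D x^{4} e^{y} + 8 A B^{2} x^{2} y^{2} + 16 A B C x^{3} y^{2} + 4 A B D x^{2} y^{2} e^{y} + 8 A B D x^{2} e^{y} + 8 A C^{2} x^{4} y^{2} + 4 A C D x^{3} y^{2} e^{y} + 8 A C D x^{3} e^{y} + 4 A D^{2} x^{2} e^{2 y} + 4 B^{3} y^{4} + 12 B^{2} C x y^{4} + 2 B^{2} D y^{4} e^{y} + 8 B^{2} D y^{2} e^{y} + 12 B C^{2} x^{2} y^{4} + 4 B C D x y^{4} e^{y} + 16 B C D x y^{2} e^{y} + 4 B D^{2} y^{2} e^{2 y} + 4 B D^{2} e^{2 y} + 4 C^{3} x^{3} y^{4} + 2 C^{2} D x^{2} y^{4} e^{y} + 8 C^{2} D x^{2} y^{2} e^{y} + 4 C D^{2} x y^{2} e^{2 y} + 4 C D^{2} x e^{2 y} + 2 D^{3} e^{3 y}
  4·u^2·u_xx = 8 A^{3} x^{4} + 16 A^{2} B x^{2} y^{2} + 16 A^{2} C x^{3} y^{2} + 16 A^{2} D x^{2} e^{y} + 8 A B^{2} y^{4} + 16 A B C x y^{4} + 16 A B D y^{2} e^{y} + 8 A C^{2} x^{2} y^{4} + 16 A C D x y^{2} e^{y} + 8 A D^{2} e^{2 y}
  3·u^2·u_y = 6 A^{2} B x^{4} y + 6 A^{2} C x^{5} y + 3 A^{2} D x^{4} e^{y} + 12 A B^{2} x^{2} y^{3} + 24 A B C x^{3} y^{3} + 6 A B D x^{2} y^{2} e^{y} + 12 A B D x^{2} y e^{y} + 12 A C^{2} x^{4} y^{3} + 6 A C D x^{3} y^{2} e^{y} + 12 A C D x^{3} y e^{y} + 6 A D^{2} x^{2} e^{2 y} + 6 B^{3} y^{5} + 18 B^{2} C x y^{5} + 3 B^{2} D y^{4} e^{y} + 12 B^{2} D y^{3} e^{y} + 18 B C^{2} x^{2} y^{5} + 6 B C D x y^{4} e^{y} + 24 B C D x y^{3} e^{y} + 6 B D^{2} y^{2} e^{2 y} + 6 B D^{2} y e^{2 y} + 6 C^{3} x^{3} y^{5} + 3 C^{2} D x^{2} y^{4} e^{y} + 12 C^{2} D x^{2} y^{3} e^{y} + 6 C D^{2} x y^{2} e^{2 y} + 6 C D^{2} x y e^{2 y} + 3 D^{3} e^{3 y}
Sum these and collect like terms in the independent variables.
This must equal f(x, y) identically; expanded, f = 24 x^{5} y + 16 x^{5} + 24 x^{4} y^{3} + 16 x^{4} y^{2} - 24 x^{4} y - 20 x^{4} e^{y} + 48 x^{4} + 6 x^{3} y^{5} + 4 x^{3} y^{4} - 48 x^{3} y^{3} - 20 x^{3} y^{2} e^{y} + 32 x^{3} y^{2} - 24 x^{3} y e^{y} - 16 x^{3} e^{y} - 18 x^{2} y^{5} - 5 x^{2} y^{4} e^{y} + 4 x^{2} y^{4} - 12 x^{2} y^{3} e^{y} + 24 x^{2} y^{3} + 12 x^{2} y^{2} e^{y} - 48 x^{2} y^{2} + 24 x^{2} y e^{y} + 20 x^{2} e^{2 y} - 48 x^{2} e^{y} + 18 x y^{5} + 10 x y^{4} e^{y} - 20 x y^{4} + 24 x y^{3} e^{y} + 10 x y^{2} e^{2 y} - 16 x y^{2} e^{y} + 6 x y e^{2 y} + 4 x e^{2 y} - 6 y^{5} - 5 y^{4} e^{y} + 12 y^{4} - 12 y^{3} e^{y} - 10 y^{2} e^{2 y} + 24 y^{2} e^{y} - 6 y e^{2 y} - 5 e^{3 y} + 12 e^{2 y}.
Matching coefficients of the independent functions:
(each divided by its leading coefficient; functions giving the same equation are listed together)
  [x^{4}]:  A^{3} + \frac{A^{2} B}{2} - 6 = 0
  [x^{5}, x^{5} y]:  A^{2} C - 4 = 0
  [y^{4}]:  A B^{2} + \frac{B^{3}}{2} - \frac{3}{2} = 0
  [y^{5}]:  B^{3} + 1 = 0
  [x y^{4}]:  A B C + \frac{3 B^{2} C}{4} + \frac{5}{4} = 0
  [x y^{5}]:  B^{2} C - 1 = 0
  [x e^{2 y}, x y e^{2 y}, x y^{2} e^{2 y}]:  C D^{2} - 1 = 0
  [x^{2} y^{2}]:  A^{2} B + \frac{A B^{2}}{2} + 3 = 0
  [x^{2} y^{3}]:  A B^{2} - 2 = 0
  [x^{2} y^{4}]:  A C^{2} + \frac{3 B C^{2}}{2} - \frac{1}{2} = 0
  [x^{2} y^{5}]:  B C^{2} + 1 = 0
  [x^{2} e^{y}]:  A^{2} D + \frac{A B D}{2} + 3 = 0
  [x^{2} e^{2 y}]:  A D^{2} - 2 = 0
  [x^{3} y^{2}]:  A^{2} C + A B C - 2 = 0
  [x^{3} y^{3}]:  A B C + 2 = 0
  [x^{3} y^{4}, x^{3} y^{5}]:  C^{3} - 1 = 0
  [x^{3} e^{y}, x^{3} y e^{y}, x^{3} y^{2} e^{y}]:  A C D + 2 = 0
  [x^{4} y]:  A^{2} B + 4 = 0
  [x^{4} y^{2}, x^{4} y^{3}]:  A C^{2} - 2 = 0
  [x^{4} e^{y}]:  A^{2} D + 4 = 0
  [y e^{2 y}, y^{2} e^{2 y}]:  B D^{2} + 1 = 0
  [y^{2} e^{y}]:  A B D + \frac{B^{2} D}{2} - \frac{3}{2} = 0
  [y^{3} e^{y}, y^{4} e^{y}]:  B^{2} D + 1 = 0
  [x y^{2} e^{y}]:  A C D + B C D + 1 = 0
  [x y^{3} e^{y}, x y^{4} e^{y}]:  B C D - 1 = 0
  [x^{2} y e^{y}]:  A B D - 2 = 0
  [x^{2} y^{2} e^{y}]:  A B D + \frac{4 C^{2} D}{5} - \frac{6}{5} = 0
  [x^{2} y^{3} e^{y}, x^{2} y^{4} e^{y}]:  C^{2} D + 1 = 0
  [e^{2 y}]:  A D^{2} + \frac{B D^{2}}{2} - \frac{3}{2} = 0
  [e^{3 y}]:  D^{3} + 1 = 0
Solving: A = 2, B = -1, C = 1, D = -1.
Check against the point condition:
  u(0, 0) = -1  ⟹  D = -1  ✓
Hence u(x, y) = 2 x^{2} + x y^{2} - y^{2} - e^{y}.

Answer: u(x, y) = 2 x^{2} + x y^{2} - y^{2} - e^{y}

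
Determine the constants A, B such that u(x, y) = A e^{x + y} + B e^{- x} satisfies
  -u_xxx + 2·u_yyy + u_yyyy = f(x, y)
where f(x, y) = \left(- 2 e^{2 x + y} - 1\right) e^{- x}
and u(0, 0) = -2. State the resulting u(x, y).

Substitute the ansatz u = A e^{x + y} + B e^{- x} into the left-hand side.
Derivatives of the ansatz:
  u_xxx = A e^{x} e^{y} - B e^{- x}
  u_yyy = A e^{x} e^{y}
  u_yyyy = A e^{x} e^{y}
Term by term:
  -u_xxx = - A e^{x} e^{y} + B e^{- x}
  2·u_yyy = 2 A e^{x} e^{y}
  u_yyyy = A e^{x} e^{y}
So the left-hand side equals
  2 A e^{x} e^{y} + B e^{- x}
This must equal f(x, y) identically; expanded, f = - 2 e^{x} e^{y} - e^{- x}.
Matching coefficients of the independent functions:
  [e^{x} e^{y}]:  2 A = -2
  [e^{- x}]:  B = -1
Solving: A = -1, B = -1.
Check against the point condition:
  u(0, 0) = -2  ⟹  A + B = -2  ✓
Hence u(x, y) = - e^{x + y} - e^{- x}.

Answer: u(x, y) = - e^{x + y} - e^{- x}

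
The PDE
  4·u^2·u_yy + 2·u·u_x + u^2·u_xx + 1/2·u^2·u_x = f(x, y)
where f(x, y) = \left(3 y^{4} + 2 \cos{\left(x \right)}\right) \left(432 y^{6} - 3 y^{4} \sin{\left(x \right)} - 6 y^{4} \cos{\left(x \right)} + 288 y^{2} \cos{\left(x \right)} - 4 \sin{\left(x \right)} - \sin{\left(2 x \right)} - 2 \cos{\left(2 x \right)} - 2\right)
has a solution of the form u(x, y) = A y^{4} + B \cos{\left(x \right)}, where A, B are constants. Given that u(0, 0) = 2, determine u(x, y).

Substitute the ansatz u = A y^{4} + B \cos{\left(x \right)} into the left-hand side.
Derivatives of the ansatz:
  u_yy = 12 A y^{2}
  u_x = - B \sin{\left(x \right)}
  u_xx = - B \cos{\left(x \right)}
Term by term:
  4·u^2·u_yy = 48 A^{3} y^{10} + 96 A^{2} B y^{6} \cos{\left(x \right)} + 48 A B^{2} y^{2} \cos^{2}{\left(x \right)}
  2·u·u_x = - 2 A B y^{4} \sin{\left(x \right)} - 2 B^{2} \sin{\left(x \right)} \cos{\left(x \right)}
  u^2·u_xx = - A^{2} B y^{8} \cos{\left(x \right)} - 2 A B^{2} y^{4} \cos^{2}{\left(x \right)} - B^{3} \cos^{3}{\left(x \right)}
  1/2·u^2·u_x = - \frac{A^{2} B y^{8} \sin{\left(x \right)}}{2} - A B^{2} y^{4} \sin{\left(x \right)} \cos{\left(x \right)} - \frac{B^{3} \sin{\left(x \right)} \cos^{2}{\left(x \right)}}{2}
So the left-hand side equals
  48 A^{3} y^{10} - \frac{A^{2} B y^{8} \sin{\left(x \right)}}{2} - A^{2} B y^{8} \cos{\left(x \right)} + 96 A^{2} B y^{6} \cos{\left(x \right)} - A B^{2} y^{4} \sin{\left(x \right)} \cos{\left(x \right)} - 2 A B^{2} y^{4} \cos^{2}{\left(x \right)} + 48 A B^{2} y^{2} \cos^{2}{\left(x \right)} - 2 A B y^{4} \sin{\left(x \right)} - \frac{B^{3} \sin{\left(x \right)} \cos^{2}{\left(x \right)}}{2} - B^{3} \cos^{3}{\left(x \right)} - 2 B^{2} \sin{\left(x \right)} \cos{\left(x \right)}
This must equal f(x, y) identically; expanded, f = 1296 y^{10} - 9 y^{8} \sin{\left(x \right)} - 18 y^{8} \cos{\left(x \right)} + 1728 y^{6} \cos{\left(x \right)} - 12 y^{4} \sin{\left(x \right)} \cos{\left(x \right)} - 12 y^{4} \sin{\left(x \right)} - 24 y^{4} \cos^{2}{\left(x \right)} + 576 y^{2} \cos^{2}{\left(x \right)} - 4 \sin{\left(x \right)} \cos^{2}{\left(x \right)} - 8 \sin{\left(x \right)} \cos{\left(x \right)} - 8 \cos^{3}{\left(x \right)}.
Matching coefficients of the independent functions:
  [y^{10}]:  48 A^{3} = 1296
  [y^{2} \cos^{2}{\left(x \right)}]:  48 A B^{2} = 576
  [y^{4} \sin{\left(x \right)}]:  - 2 A B = -12
  [y^{4} \cos^{2}{\left(x \right)}]:  - 2 A B^{2} = -24
  [y^{6} \cos{\left(x \right)}]:  96 A^{2} B = 1728
  [y^{8} \sin{\left(x \right)}]:  - \frac{A^{2} B}{2} = -9
  [y^{8} \cos{\left(x \right)}]:  - A^{2} B = -18
  [\sin{\left(x \right)} \cos{\left(x \right)}]:  - 2 B^{2} = -8
  [\sin{\left(x \right)} \cos^{2}{\left(x \right)}]:  - \frac{B^{3}}{2} = -4
  [y^{4} \sin{\left(x \right)} \cos{\left(x \right)}]:  - A B^{2} = -12
  [\cos^{3}{\left(x \right)}]:  - B^{3} = -8
Solving: A = 3, B = 2.
Check against the point condition:
  u(0, 0) = 2  ⟹  B = 2  ✓
Hence u(x, y) = 3 y^{4} + 2 \cos{\left(x \right)}.

Answer: u(x, y) = 3 y^{4} + 2 \cos{\left(x \right)}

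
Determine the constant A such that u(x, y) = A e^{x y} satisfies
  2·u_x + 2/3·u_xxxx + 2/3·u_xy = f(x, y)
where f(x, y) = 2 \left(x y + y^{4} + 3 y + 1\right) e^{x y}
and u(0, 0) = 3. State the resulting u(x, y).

Substitute the ansatz u = A e^{x y} into the left-hand side.
Derivatives of the ansatz:
  u_x = A y e^{x y}
  u_xxxx = A y^{4} e^{x y}
  u_xy = A x y e^{x y} + A e^{x y}
Term by term:
  2·u_x = 2 A y e^{x y}
  2/3·u_xxxx = \frac{2 A y^{4} e^{x y}}{3}
  2/3·u_xy = \frac{2 A x y e^{x y}}{3} + \frac{2 A e^{x y}}{3}
So the left-hand side equals
  \frac{2 A x y e^{x y}}{3} + \frac{2 A y^{4} e^{x y}}{3} + 2 A y e^{x y} + \frac{2 A e^{x y}}{3}
This must equal f(x, y) identically; expanded, f = 2 x y e^{x y} + 2 y^{4} e^{x y} + 6 y e^{x y} + 2 e^{x y}.
Matching coefficients of the independent functions:
  [y e^{x y}]:  2 A = 6
  [y^{4} e^{x y}, x y e^{x y}, e^{x y}]:  \frac{2 A}{3} = 2
Solving: A = 3.
Check against the point condition:
  u(0, 0) = 3  ⟹  A = 3  ✓
Hence u(x, y) = 3 e^{x y}.

Answer: u(x, y) = 3 e^{x y}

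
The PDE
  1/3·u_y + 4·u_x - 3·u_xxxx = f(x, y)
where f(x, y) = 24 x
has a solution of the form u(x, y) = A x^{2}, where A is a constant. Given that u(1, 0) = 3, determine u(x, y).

Substitute the ansatz u = A x^{2} into the left-hand side.
Derivatives of the ansatz:
  u_y = 0
  u_x = 2 A x
  u_xxxx = 0
Term by term:
  1/3·u_y = 0
  4·u_x = 8 A x
  -3·u_xxxx = 0
So the left-hand side equals
  8 A x
This must equal f(x, y) = 24 x identically.
Matching coefficients of the independent functions:
  [x]:  8 A = 24
Solving: A = 3.
Check against the point condition:
  u(1, 0) = 3  ⟹  A = 3  ✓
Hence u(x, y) = 3 x^{2}.

Answer: u(x, y) = 3 x^{2}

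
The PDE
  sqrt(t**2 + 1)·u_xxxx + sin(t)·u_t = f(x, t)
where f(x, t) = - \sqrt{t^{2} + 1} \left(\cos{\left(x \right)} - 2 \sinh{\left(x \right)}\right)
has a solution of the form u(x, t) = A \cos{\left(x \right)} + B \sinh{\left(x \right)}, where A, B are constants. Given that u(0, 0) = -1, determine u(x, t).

Substitute the ansatz u = A \cos{\left(x \right)} + B \sinh{\left(x \right)} into the left-hand side.
Derivatives of the ansatz:
  u_xxxx = A \cos{\left(x \right)} + B \sinh{\left(x \right)}
  u_t = 0
Term by term:
  sqrt(t**2 + 1)·u_xxxx = A \sqrt{t^{2} + 1} \cos{\left(x \right)} + B \sqrt{t^{2} + 1} \sinh{\left(x \right)}
  sin(t)·u_t = 0
So the left-hand side equals
  A \sqrt{t^{2} + 1} \cos{\left(x \right)} + B \sqrt{t^{2} + 1} \sinh{\left(x \right)}
This must equal f(x, t) identically; expanded, f = - \sqrt{t^{2} + 1} \cos{\left(x \right)} + 2 \sqrt{t^{2} + 1} \sinh{\left(x \right)}.
Matching coefficients of the independent functions:
  [\sqrt{t^{2} + 1} \cos{\left(x \right)}]:  A = -1
  [\sqrt{t^{2} + 1} \sinh{\left(x \right)}]:  B = 2
Solving: A = -1, B = 2.
Check against the point condition:
  u(0, 0) = -1  ⟹  A = -1  ✓
Hence u(x, t) = - \cos{\left(x \right)} + 2 \sinh{\left(x \right)}.

Answer: u(x, t) = - \cos{\left(x \right)} + 2 \sinh{\left(x \right)}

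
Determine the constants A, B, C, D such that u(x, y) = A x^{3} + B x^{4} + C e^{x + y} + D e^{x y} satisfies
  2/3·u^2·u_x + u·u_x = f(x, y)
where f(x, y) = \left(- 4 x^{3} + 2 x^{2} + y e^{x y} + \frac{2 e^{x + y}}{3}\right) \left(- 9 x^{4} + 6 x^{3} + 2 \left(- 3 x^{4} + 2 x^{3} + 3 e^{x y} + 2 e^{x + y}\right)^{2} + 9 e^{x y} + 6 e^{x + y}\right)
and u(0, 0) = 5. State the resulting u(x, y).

Substitute the ansatz u = A x^{3} + B x^{4} + C e^{x + y} + D e^{x y} into the left-hand side.
Derivatives of the ansatz:
  u_x = 3 A x^{2} + 4 B x^{3} + C e^{x} e^{y} + D y e^{x y}
Term by term:
  2/3·u^2·u_x = 2 A^{3} x^{8} + \frac{20 A^{2} B x^{9}}{3} + \frac{2 A^{2} C x^{6} e^{x} e^{y}}{3} + 4 A^{2} C x^{5} e^{x} e^{y} + \frac{2 A^{2} D x^{6} y e^{x y}}{3} + 4 A^{2} D x^{5} e^{x y} + \frac{22 A B^{2} x^{10}}{3} + \frac{4 A B C x^{7} e^{x} e^{y}}{3} + \frac{28 A B C x^{6} e^{x} e^{y}}{3} + \frac{4 A B D x^{7} y e^{x y}}{3} + \frac{28 A B D x^{6} e^{x y}}{3} + \frac{4 A C^{2} x^{3} e^{2 x} e^{2 y}}{3} + 2 A C^{2} x^{2} e^{2 x} e^{2 y} + \frac{4 A C D x^{3} y e^{x} e^{y} e^{x y}}{3} + \frac{4 A C D x^{3} e^{x} e^{y} e^{x y}}{3} + 4 A C D x^{2} e^{x} e^{y} e^{x y} + \frac{4 A D^{2} x^{3} y e^{2 x y}}{3} + 2 A D^{2} x^{2} e^{2 x y} + \frac{8 B^{3} x^{11}}{3} + \frac{2 B^{2} C x^{8} e^{x} e^{y}}{3} + \frac{16 B^{2} C x^{7} e^{x} e^{y}}{3} + \frac{2 B^{2} D x^{8} y e^{x y}}{3} + \frac{16 B^{2} D x^{7} e^{x y}}{3} + \frac{4 B C^{2} x^{4} e^{2 x} e^{2 y}}{3} + \frac{8 B C^{2} x^{3} e^{2 x} e^{2 y}}{3} + \frac{4 B C D x^{4} y e^{x} e^{y} e^{x y}}{3} + \frac{4 B C D x^{4} e^{x} e^{y} e^{x y}}{3} + \frac{16 B C D x^{3} e^{x} e^{y} e^{x y}}{3} + \frac{4 B D^{2} x^{4} y e^{2 x y}}{3} + \frac{8 B D^{2} x^{3} e^{2 x y}}{3} + \frac{2 C^{3} e^{3 x} e^{3 y}}{3} + \frac{2 C^{2} D y e^{2 x} e^{2 y} e^{x y}}{3} + \frac{4 C^{2} D e^{2 x} e^{2 y} e^{x y}}{3} + \frac{4 C D^{2} y e^{x} e^{y} e^{2 x y}}{3} + \frac{2 C D^{2} e^{x} e^{y} e^{2 x y}}{3} + \frac{2 D^{3} y e^{3 x y}}{3}
  u·u_x = 3 A^{2} x^{5} + 7 A B x^{6} + A C x^{3} e^{x} e^{y} + 3 A C x^{2} e^{x} e^{y} + A D x^{3} y e^{x y} + 3 A D x^{2} e^{x y} + 4 B^{2} x^{7} + B C x^{4} e^{x} e^{y} + 4 B C x^{3} e^{x} e^{y} + B D x^{4} y e^{x y} + 4 B D x^{3} e^{x y} + C^{2} e^{2 x} e^{2 y} + C D y e^{x} e^{y} e^{x y} + C D e^{x} e^{y} e^{x y} + D^{2} y e^{2 x y}
Sum these and collect like terms in the independent variables.
This must equal f(x, y) identically; expanded, f = - 72 x^{11} + 132 x^{10} - 80 x^{9} + 18 x^{8} y e^{x y} + 12 x^{8} e^{x} e^{y} + 16 x^{8} - 24 x^{7} y e^{x y} + 80 x^{7} e^{x} e^{y} + 144 x^{7} e^{x y} + 36 x^{7} + 8 x^{6} y e^{x y} - \frac{320 x^{6} e^{x} e^{y}}{3} - 168 x^{6} e^{x y} - 42 x^{6} + 32 x^{5} e^{x} e^{y} + 48 x^{5} e^{x y} + 12 x^{5} - 24 x^{4} y e^{x} e^{y} e^{x y} - 36 x^{4} y e^{2 x y} - 9 x^{4} y e^{x y} - 16 x^{4} e^{2 x} e^{2 y} - 24 x^{4} e^{x} e^{y} e^{x y} - 6 x^{4} e^{x} e^{y} + 16 x^{3} y e^{x} e^{y} e^{x y} + 24 x^{3} y e^{2 x y} + 6 x^{3} y e^{x y} - \frac{64 x^{3} e^{2 x} e^{2 y}}{3} - 80 x^{3} e^{x} e^{y} e^{x y} - 20 x^{3} e^{x} e^{y} - 72 x^{3} e^{2 x y} - 36 x^{3} e^{x y} + 16 x^{2} e^{2 x} e^{2 y} + 48 x^{2} e^{x} e^{y} e^{x y} + 12 x^{2} e^{x} e^{y} + 36 x^{2} e^{2 x y} + 18 x^{2} e^{x y} + 8 y e^{2 x} e^{2 y} e^{x y} + 24 y e^{x} e^{y} e^{2 x y} + 6 y e^{x} e^{y} e^{x y} + 18 y e^{3 x y} + 9 y e^{2 x y} + \frac{16 e^{3 x} e^{3 y}}{3} + 16 e^{2 x} e^{2 y} e^{x y} + 4 e^{2 x} e^{2 y} + 12 e^{x} e^{y} e^{2 x y} + 6 e^{x} e^{y} e^{x y}.
Matching coefficients of the independent functions:
(each divided by its leading coefficient; functions giving the same equation are listed together)
  [x^{5}]:  A^{2} - 4 = 0
  [x^{6}]:  A B + 6 = 0
  [x^{7}]:  B^{2} - 9 = 0
  [x^{8}]:  A^{3} - 8 = 0
  [x^{9}]:  A^{2} B + 12 = 0
  [x^{10}]:  A B^{2} - 18 = 0
  [x^{11}]:  B^{3} + 27 = 0
  [x^{2} e^{x y}, x^{3} y e^{x y}]:  A D - 6 = 0
  [x^{2} e^{2 x y}, x^{3} y e^{2 x y}]:  A D^{2} - 18 = 0
  [x^{3} e^{x y}, x^{4} y e^{x y}]:  B D + 9 = 0
  [x^{3} e^{2 x y}, x^{4} y e^{2 x y}]:  B D^{2} + 27 = 0
  [x^{5} e^{x y}, x^{6} y e^{x y}]:  A^{2} D - 12 = 0
  [x^{6} e^{x y}, x^{7} y e^{x y}]:  A B D + 18 = 0
  [x^{7} e^{x y}, x^{8} y e^{x y}]:  B^{2} D - 27 = 0
  [y e^{2 x y}]:  D^{2} - 9 = 0
  [y e^{3 x y}]:  D^{3} - 27 = 0
  [e^{2 x} e^{2 y}]:  C^{2} - 4 = 0
  [e^{3 x} e^{3 y}]:  C^{3} - 8 = 0
  [x^{2} e^{x} e^{y}]:  A C - 4 = 0
  [x^{2} e^{2 x} e^{2 y}]:  A C^{2} - 8 = 0
  [x^{3} e^{x} e^{y}]:  A C + 4 B C + 20 = 0
  [x^{3} e^{2 x} e^{2 y}]:  A C^{2} + 2 B C^{2} + 16 = 0
  [x^{4} e^{x} e^{y}]:  B C + 6 = 0
  [x^{4} e^{2 x} e^{2 y}]:  B C^{2} + 12 = 0
  [x^{5} e^{x} e^{y}]:  A^{2} C - 8 = 0
  [x^{6} e^{x} e^{y}]:  A^{2} C + 14 A B C + 160 = 0
  [x^{7} e^{x} e^{y}]:  A B C + 4 B^{2} C - 60 = 0
  [x^{8} e^{x} e^{y}]:  B^{2} C - 18 = 0
  [e^{x} e^{y} e^{x y}, y e^{x} e^{y} e^{x y}]:  C D - 6 = 0
  [e^{x} e^{y} e^{2 x y}, y e^{x} e^{y} e^{2 x y}]:  C D^{2} - 18 = 0
  [e^{2 x} e^{2 y} e^{x y}, y e^{2 x} e^{2 y} e^{x y}]:  C^{2} D - 12 = 0
  [x^{2} e^{x} e^{y} e^{x y}, x^{3} y e^{x} e^{y} e^{x y}]:  A C D - 12 = 0
  [x^{3} e^{x} e^{y} e^{x y}]:  A C D + 4 B C D + 60 = 0
  [x^{4} e^{x} e^{y} e^{x y}, x^{4} y e^{x} e^{y} e^{x y}]:  B C D + 18 = 0
Solving: A = 2, B = -3, C = 2, D = 3.
Check against the point condition:
  u(0, 0) = 5  ⟹  C + D = 5  ✓
Hence u(x, y) = - 3 x^{4} + 2 x^{3} + 3 e^{x y} + 2 e^{x + y}.

Answer: u(x, y) = - 3 x^{4} + 2 x^{3} + 3 e^{x y} + 2 e^{x + y}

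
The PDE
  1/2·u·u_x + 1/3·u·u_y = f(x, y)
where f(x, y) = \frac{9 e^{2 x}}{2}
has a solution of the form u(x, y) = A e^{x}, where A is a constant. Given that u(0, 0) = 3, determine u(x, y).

Substitute the ansatz u = A e^{x} into the left-hand side.
Derivatives of the ansatz:
  u_x = A e^{x}
  u_y = 0
Term by term:
  1/2·u·u_x = \frac{A^{2} e^{2 x}}{2}
  1/3·u·u_y = 0
So the left-hand side equals
  \frac{A^{2} e^{2 x}}{2}
This must equal f(x, y) = \frac{9 e^{2 x}}{2} identically.
Matching coefficients of the independent functions:
  [e^{2 x}]:  \frac{A^{2}}{2} = \frac{9}{2}
These equations allow (A) = (-3) or (3).
Impose the point condition(s):
  u(0, 0) = 3  ⟹  A = 3
Only A = 3 satisfies everything.
Hence u(x, y) = 3 e^{x}.

Answer: u(x, y) = 3 e^{x}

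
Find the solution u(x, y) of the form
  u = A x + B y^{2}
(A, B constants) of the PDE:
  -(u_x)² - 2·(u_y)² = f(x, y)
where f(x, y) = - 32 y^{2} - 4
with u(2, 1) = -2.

Answer: u(x, y) = - 2 x + 2 y^{2}

Derivation:
Substitute the ansatz u = A x + B y^{2} into the left-hand side.
Derivatives of the ansatz:
  u_x = A
  u_y = 2 B y
Term by term:
  -(u_x)² = - A^{2}
  -2·(u_y)² = - 8 B^{2} y^{2}
So the left-hand side equals
  - A^{2} - 8 B^{2} y^{2}
This must equal f(x, y) = - 32 y^{2} - 4 identically.
Matching coefficients of the independent functions:
  [constant term]:  - A^{2} = -4
  [y^{2}]:  - 8 B^{2} = -32
These equations allow (A, B) = (-2, -2) or (-2, 2) or (2, -2) or (2, 2).
Impose the point condition(s):
  u(2, 1) = -2  ⟹  2 A + B = -2
Only A = -2, B = 2 satisfies everything.
Hence u(x, y) = - 2 x + 2 y^{2}.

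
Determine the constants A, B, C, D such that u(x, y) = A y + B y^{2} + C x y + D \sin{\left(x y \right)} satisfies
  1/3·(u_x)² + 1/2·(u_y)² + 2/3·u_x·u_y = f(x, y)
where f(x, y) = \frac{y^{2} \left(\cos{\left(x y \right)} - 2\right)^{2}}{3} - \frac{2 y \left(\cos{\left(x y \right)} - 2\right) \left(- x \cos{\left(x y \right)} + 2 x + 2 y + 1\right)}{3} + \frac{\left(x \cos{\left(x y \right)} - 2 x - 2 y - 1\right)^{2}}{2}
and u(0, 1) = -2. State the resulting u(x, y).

Answer: u(x, y) = - 2 x y - y^{2} - y + \sin{\left(x y \right)}

Derivation:
Substitute the ansatz u = A y + B y^{2} + C x y + D \sin{\left(x y \right)} into the left-hand side.
Derivatives of the ansatz:
  u_x = C y + D y \cos{\left(x y \right)}
  u_y = A + 2 B y + C x + D x \cos{\left(x y \right)}
Term by term:
  1/3·(u_x)² = \frac{C^{2} y^{2}}{3} + \frac{2 C D y^{2} \cos{\left(x y \right)}}{3} + \frac{D^{2} y^{2} \cos^{2}{\left(x y \right)}}{3}
  1/2·(u_y)² = \frac{A^{2}}{2} + 2 A B y + A C x + A D x \cos{\left(x y \right)} + 2 B^{2} y^{2} + 2 B C x y + 2 B D x y \cos{\left(x y \right)} + \frac{C^{2} x^{2}}{2} + C D x^{2} \cos{\left(x y \right)} + \frac{D^{2} x^{2} \cos^{2}{\left(x y \right)}}{2}
  2/3·u_x·u_y = \frac{2 A C y}{3} + \frac{2 A D y \cos{\left(x y \right)}}{3} + \frac{4 B C y^{2}}{3} + \frac{4 B D y^{2} \cos{\left(x y \right)}}{3} + \frac{2 C^{2} x y}{3} + \frac{4 C D x y \cos{\left(x y \right)}}{3} + \frac{2 D^{2} x y \cos^{2}{\left(x y \right)}}{3}
So the left-hand side equals
  \frac{A^{2}}{2} + 2 A B y + A C x + \frac{2 A C y}{3} + A D x \cos{\left(x y \right)} + \frac{2 A D y \cos{\left(x y \right)}}{3} + 2 B^{2} y^{2} + 2 B C x y + \frac{4 B C y^{2}}{3} + 2 B D x y \cos{\left(x y \right)} + \frac{4 B D y^{2} \cos{\left(x y \right)}}{3} + \frac{C^{2} x^{2}}{2} + \frac{2 C^{2} x y}{3} + \frac{C^{2} y^{2}}{3} + C D x^{2} \cos{\left(x y \right)} + \frac{4 C D x y \cos{\left(x y \right)}}{3} + \frac{2 C D y^{2} \cos{\left(x y \right)}}{3} + \frac{D^{2} x^{2} \cos^{2}{\left(x y \right)}}{2} + \frac{2 D^{2} x y \cos^{2}{\left(x y \right)}}{3} + \frac{D^{2} y^{2} \cos^{2}{\left(x y \right)}}{3}
This must equal f(x, y) identically; expanded, f = \frac{x^{2} \cos^{2}{\left(x y \right)}}{2} - 2 x^{2} \cos{\left(x y \right)} + 2 x^{2} + \frac{2 x y \cos^{2}{\left(x y \right)}}{3} - \frac{14 x y \cos{\left(x y \right)}}{3} + \frac{20 x y}{3} - x \cos{\left(x y \right)} + 2 x + \frac{y^{2} \cos^{2}{\left(x y \right)}}{3} - \frac{8 y^{2} \cos{\left(x y \right)}}{3} + 6 y^{2} - \frac{2 y \cos{\left(x y \right)}}{3} + \frac{10 y}{3} + \frac{1}{2}.
Matching coefficients of the independent functions:
  [constant term]:  \frac{A^{2}}{2} = \frac{1}{2}
  [x]:  A C = 2
  [x^{2}]:  \frac{C^{2}}{2} = 2
  [y]:  2 A B + \frac{2 A C}{3} = \frac{10}{3}
  [y^{2}]:  2 B^{2} + \frac{4 B C}{3} + \frac{C^{2}}{3} = 6
  [x y]:  2 B C + \frac{2 C^{2}}{3} = \frac{20}{3}
  [x \cos{\left(x y \right)}]:  A D = -1
  [x^{2} \cos{\left(x y \right)}]:  C D = -2
  [x^{2} \cos^{2}{\left(x y \right)}]:  \frac{D^{2}}{2} = \frac{1}{2}
  [y \cos{\left(x y \right)}]:  \frac{2 A D}{3} = - \frac{2}{3}
  [y^{2} \cos{\left(x y \right)}]:  \frac{4 B D}{3} + \frac{2 C D}{3} = - \frac{8}{3}
  [y^{2} \cos^{2}{\left(x y \right)}]:  \frac{D^{2}}{3} = \frac{1}{3}
  [x y \cos{\left(x y \right)}]:  2 B D + \frac{4 C D}{3} = - \frac{14}{3}
  [x y \cos^{2}{\left(x y \right)}]:  \frac{2 D^{2}}{3} = \frac{2}{3}
These equations allow (A, B, C, D) = (-1, -1, -2, 1) or (1, 1, 2, -1).
Impose the point condition(s):
  u(0, 1) = -2  ⟹  A + B = -2
Only A = -1, B = -1, C = -2, D = 1 satisfies everything.
Hence u(x, y) = - 2 x y - y^{2} - y + \sin{\left(x y \right)}.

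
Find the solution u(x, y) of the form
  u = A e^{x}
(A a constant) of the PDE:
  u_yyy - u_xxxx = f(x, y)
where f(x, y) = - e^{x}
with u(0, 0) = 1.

Answer: u(x, y) = e^{x}

Derivation:
Substitute the ansatz u = A e^{x} into the left-hand side.
Derivatives of the ansatz:
  u_yyy = 0
  u_xxxx = A e^{x}
Term by term:
  u_yyy = 0
  -u_xxxx = - A e^{x}
So the left-hand side equals
  - A e^{x}
This must equal f(x, y) = - e^{x} identically.
Matching coefficients of the independent functions:
  [e^{x}]:  - A = -1
Solving: A = 1.
Check against the point condition:
  u(0, 0) = 1  ⟹  A = 1  ✓
Hence u(x, y) = e^{x}.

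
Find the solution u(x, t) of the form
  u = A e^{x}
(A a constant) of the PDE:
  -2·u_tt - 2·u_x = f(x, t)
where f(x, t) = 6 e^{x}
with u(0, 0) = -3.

Substitute the ansatz u = A e^{x} into the left-hand side.
Derivatives of the ansatz:
  u_tt = 0
  u_x = A e^{x}
Term by term:
  -2·u_tt = 0
  -2·u_x = - 2 A e^{x}
So the left-hand side equals
  - 2 A e^{x}
This must equal f(x, t) = 6 e^{x} identically.
Matching coefficients of the independent functions:
  [e^{x}]:  - 2 A = 6
Solving: A = -3.
Check against the point condition:
  u(0, 0) = -3  ⟹  A = -3  ✓
Hence u(x, t) = - 3 e^{x}.

Answer: u(x, t) = - 3 e^{x}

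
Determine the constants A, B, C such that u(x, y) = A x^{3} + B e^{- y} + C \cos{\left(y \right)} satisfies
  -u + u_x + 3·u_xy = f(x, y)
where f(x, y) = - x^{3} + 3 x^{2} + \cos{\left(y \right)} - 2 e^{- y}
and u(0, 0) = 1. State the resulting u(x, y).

Substitute the ansatz u = A x^{3} + B e^{- y} + C \cos{\left(y \right)} into the left-hand side.
Derivatives of the ansatz:
  u_x = 3 A x^{2}
  u_xy = 0
Term by term:
  -u = - A x^{3} - B e^{- y} - C \cos{\left(y \right)}
  u_x = 3 A x^{2}
  3·u_xy = 0
So the left-hand side equals
  - A x^{3} + 3 A x^{2} - B e^{- y} - C \cos{\left(y \right)}
This must equal f(x, y) = - x^{3} + 3 x^{2} + \cos{\left(y \right)} - 2 e^{- y} identically.
Matching coefficients of the independent functions:
  [x^{2}]:  3 A = 3
  [x^{3}]:  - A = -1
  [e^{- y}]:  - B = -2
  [\cos{\left(y \right)}]:  - C = 1
Solving: A = 1, B = 2, C = -1.
Check against the point condition:
  u(0, 0) = 1  ⟹  B + C = 1  ✓
Hence u(x, y) = x^{3} - \cos{\left(y \right)} + 2 e^{- y}.

Answer: u(x, y) = x^{3} - \cos{\left(y \right)} + 2 e^{- y}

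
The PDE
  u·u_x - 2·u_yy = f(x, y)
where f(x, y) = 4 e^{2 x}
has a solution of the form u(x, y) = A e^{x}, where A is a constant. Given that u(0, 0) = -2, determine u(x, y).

Answer: u(x, y) = - 2 e^{x}

Derivation:
Substitute the ansatz u = A e^{x} into the left-hand side.
Derivatives of the ansatz:
  u_x = A e^{x}
  u_yy = 0
Term by term:
  u·u_x = A^{2} e^{2 x}
  -2·u_yy = 0
So the left-hand side equals
  A^{2} e^{2 x}
This must equal f(x, y) = 4 e^{2 x} identically.
Matching coefficients of the independent functions:
  [e^{2 x}]:  A^{2} = 4
These equations allow (A) = (-2) or (2).
Impose the point condition(s):
  u(0, 0) = -2  ⟹  A = -2
Only A = -2 satisfies everything.
Hence u(x, y) = - 2 e^{x}.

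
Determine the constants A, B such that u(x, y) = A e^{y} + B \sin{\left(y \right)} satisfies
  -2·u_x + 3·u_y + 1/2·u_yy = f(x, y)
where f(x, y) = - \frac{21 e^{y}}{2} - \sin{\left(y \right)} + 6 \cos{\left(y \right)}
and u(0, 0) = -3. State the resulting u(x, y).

Substitute the ansatz u = A e^{y} + B \sin{\left(y \right)} into the left-hand side.
Derivatives of the ansatz:
  u_x = 0
  u_y = A e^{y} + B \cos{\left(y \right)}
  u_yy = A e^{y} - B \sin{\left(y \right)}
Term by term:
  -2·u_x = 0
  3·u_y = 3 A e^{y} + 3 B \cos{\left(y \right)}
  1/2·u_yy = \frac{A e^{y}}{2} - \frac{B \sin{\left(y \right)}}{2}
So the left-hand side equals
  \frac{7 A e^{y}}{2} - \frac{B \sin{\left(y \right)}}{2} + 3 B \cos{\left(y \right)}
This must equal f(x, y) = - \frac{21 e^{y}}{2} - \sin{\left(y \right)} + 6 \cos{\left(y \right)} identically.
Matching coefficients of the independent functions:
  [e^{y}]:  \frac{7 A}{2} = - \frac{21}{2}
  [\sin{\left(y \right)}]:  - \frac{B}{2} = -1
  [\cos{\left(y \right)}]:  3 B = 6
Solving: A = -3, B = 2.
Check against the point condition:
  u(0, 0) = -3  ⟹  A = -3  ✓
Hence u(x, y) = - 3 e^{y} + 2 \sin{\left(y \right)}.

Answer: u(x, y) = - 3 e^{y} + 2 \sin{\left(y \right)}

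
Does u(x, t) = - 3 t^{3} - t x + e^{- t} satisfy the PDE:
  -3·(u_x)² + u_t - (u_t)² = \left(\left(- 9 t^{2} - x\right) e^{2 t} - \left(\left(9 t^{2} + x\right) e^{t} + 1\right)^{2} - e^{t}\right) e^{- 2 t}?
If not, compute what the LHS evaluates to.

Answer: No, the LHS evaluates to \left(\left(- 12 t^{2} - x\right) e^{2 t} - \left(\left(9 t^{2} + x\right) e^{t} + 1\right)^{2} - e^{t}\right) e^{- 2 t}

Derivation:
Evaluate each term of the left-hand side for u = - 3 t^{3} - t x + e^{- t}.
Derivatives:
  u_x = - t
  u_t = - 9 t^{2} - x - e^{- t}
Terms:
  -3·(u_x)² = - 3 t^{2}
  u_t = - 9 t^{2} - x - e^{- t}
  -(u_t)² = - \left(\left(9 t^{2} + x\right) e^{t} + 1\right)^{2} e^{- 2 t}
Sum: LHS = \left(\left(- 12 t^{2} - x\right) e^{2 t} - \left(\left(9 t^{2} + x\right) e^{t} + 1\right)^{2} - e^{t}\right) e^{- 2 t}
Given right-hand side: \left(\left(- 9 t^{2} - x\right) e^{2 t} - \left(\left(9 t^{2} + x\right) e^{t} + 1\right)^{2} - e^{t}\right) e^{- 2 t}. Difference LHS − RHS = - 3 t^{2} ≠ 0, so u is not a solution.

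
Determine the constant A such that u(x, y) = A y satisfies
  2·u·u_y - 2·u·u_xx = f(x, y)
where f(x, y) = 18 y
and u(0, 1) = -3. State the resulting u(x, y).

Substitute the ansatz u = A y into the left-hand side.
Derivatives of the ansatz:
  u_y = A
  u_xx = 0
Term by term:
  2·u·u_y = 2 A^{2} y
  -2·u·u_xx = 0
So the left-hand side equals
  2 A^{2} y
This must equal f(x, y) = 18 y identically.
Matching coefficients of the independent functions:
  [y]:  2 A^{2} = 18
These equations allow (A) = (-3) or (3).
Impose the point condition(s):
  u(0, 1) = -3  ⟹  A = -3
Only A = -3 satisfies everything.
Hence u(x, y) = - 3 y.

Answer: u(x, y) = - 3 y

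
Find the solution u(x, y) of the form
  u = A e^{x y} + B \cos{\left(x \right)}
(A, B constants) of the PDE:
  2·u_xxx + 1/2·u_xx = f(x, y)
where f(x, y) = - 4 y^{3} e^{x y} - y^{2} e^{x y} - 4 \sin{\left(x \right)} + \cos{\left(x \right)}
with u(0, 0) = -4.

Substitute the ansatz u = A e^{x y} + B \cos{\left(x \right)} into the left-hand side.
Derivatives of the ansatz:
  u_xxx = A y^{3} e^{x y} + B \sin{\left(x \right)}
  u_xx = A y^{2} e^{x y} - B \cos{\left(x \right)}
Term by term:
  2·u_xxx = 2 A y^{3} e^{x y} + 2 B \sin{\left(x \right)}
  1/2·u_xx = \frac{A y^{2} e^{x y}}{2} - \frac{B \cos{\left(x \right)}}{2}
So the left-hand side equals
  2 A y^{3} e^{x y} + \frac{A y^{2} e^{x y}}{2} + 2 B \sin{\left(x \right)} - \frac{B \cos{\left(x \right)}}{2}
This must equal f(x, y) = - 4 y^{3} e^{x y} - y^{2} e^{x y} - 4 \sin{\left(x \right)} + \cos{\left(x \right)} identically.
Matching coefficients of the independent functions:
  [y^{2} e^{x y}]:  \frac{A}{2} = -1
  [y^{3} e^{x y}]:  2 A = -4
  [\sin{\left(x \right)}]:  2 B = -4
  [\cos{\left(x \right)}]:  - \frac{B}{2} = 1
Solving: A = -2, B = -2.
Check against the point condition:
  u(0, 0) = -4  ⟹  A + B = -4  ✓
Hence u(x, y) = - 2 e^{x y} - 2 \cos{\left(x \right)}.

Answer: u(x, y) = - 2 e^{x y} - 2 \cos{\left(x \right)}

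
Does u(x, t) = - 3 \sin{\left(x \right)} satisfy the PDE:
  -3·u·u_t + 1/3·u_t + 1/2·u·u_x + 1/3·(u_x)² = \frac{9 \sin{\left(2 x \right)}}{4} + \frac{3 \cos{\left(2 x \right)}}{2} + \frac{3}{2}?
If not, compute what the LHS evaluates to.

Answer: Yes

Derivation:
Evaluate each term of the left-hand side for u = - 3 \sin{\left(x \right)}.
Derivatives:
  u_t = 0
  u_x = - 3 \cos{\left(x \right)}
Terms:
  -3·u·u_t = 0
  1/3·u_t = 0
  1/2·u·u_x = \frac{9 \sin{\left(2 x \right)}}{4}
  1/3·(u_x)² = 3 \cos^{2}{\left(x \right)}
Sum: LHS = \frac{9 \sin{\left(2 x \right)}}{4} + \frac{3 \cos{\left(2 x \right)}}{2} + \frac{3}{2}
This is exactly the given right-hand side, so u is a solution.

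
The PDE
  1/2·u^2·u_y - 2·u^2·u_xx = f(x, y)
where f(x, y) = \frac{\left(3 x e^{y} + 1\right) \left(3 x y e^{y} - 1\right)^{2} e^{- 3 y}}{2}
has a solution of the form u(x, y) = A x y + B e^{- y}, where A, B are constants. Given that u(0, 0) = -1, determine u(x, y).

Answer: u(x, y) = 3 x y - e^{- y}

Derivation:
Substitute the ansatz u = A x y + B e^{- y} into the left-hand side.
Derivatives of the ansatz:
  u_y = A x - B e^{- y}
  u_xx = 0
Term by term:
  1/2·u^2·u_y = \frac{A^{3} x^{3} y^{2}}{2} - \frac{A^{2} B x^{2} y^{2} e^{- y}}{2} + A^{2} B x^{2} y e^{- y} - A B^{2} x y e^{- 2 y} + \frac{A B^{2} x e^{- 2 y}}{2} - \frac{B^{3} e^{- 3 y}}{2}
  -2·u^2·u_xx = 0
So the left-hand side equals
  \frac{A^{3} x^{3} y^{2}}{2} - \frac{A^{2} B x^{2} y^{2} e^{- y}}{2} + A^{2} B x^{2} y e^{- y} - A B^{2} x y e^{- 2 y} + \frac{A B^{2} x e^{- 2 y}}{2} - \frac{B^{3} e^{- 3 y}}{2}
This must equal f(x, y) identically; expanded, f = \frac{27 x^{3} y^{2}}{2} + \frac{9 x^{2} y^{2} e^{- y}}{2} - 9 x^{2} y e^{- y} - 3 x y e^{- 2 y} + \frac{3 x e^{- 2 y}}{2} + \frac{e^{- 3 y}}{2}.
Matching coefficients of the independent functions:
  [x e^{- 2 y}]:  \frac{A B^{2}}{2} = \frac{3}{2}
  [x^{3} y^{2}]:  \frac{A^{3}}{2} = \frac{27}{2}
  [x y e^{- 2 y}]:  - A B^{2} = -3
  [x^{2} y e^{- y}]:  A^{2} B = -9
  [x^{2} y^{2} e^{- y}]:  - \frac{A^{2} B}{2} = \frac{9}{2}
  [e^{- 3 y}]:  - \frac{B^{3}}{2} = \frac{1}{2}
Solving: A = 3, B = -1.
Check against the point condition:
  u(0, 0) = -1  ⟹  B = -1  ✓
Hence u(x, y) = 3 x y - e^{- y}.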